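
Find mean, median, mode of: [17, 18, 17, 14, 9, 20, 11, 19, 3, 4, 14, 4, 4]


Sorted: [3, 4, 4, 4, 9, 11, 14, 14, 17, 17, 18, 19, 20]
Mean = 154/13
Median = 14
Freq: {17: 2, 18: 1, 14: 2, 9: 1, 20: 1, 11: 1, 19: 1, 3: 1, 4: 3}
Mode: [4]

Mean=154/13, Median=14, Mode=4


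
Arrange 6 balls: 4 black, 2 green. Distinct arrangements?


6!/(4!×2!) = 15

15


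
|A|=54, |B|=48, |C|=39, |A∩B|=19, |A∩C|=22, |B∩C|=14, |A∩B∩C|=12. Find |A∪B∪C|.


|A∪B∪C| = 54+48+39-19-22-14+12 = 98

|A∪B∪C| = 98


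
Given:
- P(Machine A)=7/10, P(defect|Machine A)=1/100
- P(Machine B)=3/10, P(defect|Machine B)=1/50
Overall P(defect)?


P(B) = Σ P(B|Aᵢ)×P(Aᵢ)
  1/100×7/10 = 7/1000
  1/50×3/10 = 3/500
Sum = 13/1000

P(defect) = 13/1000 ≈ 1.30%


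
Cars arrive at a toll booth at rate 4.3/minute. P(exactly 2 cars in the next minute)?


Poisson(λ=4.3): P(X=2) = e^(-λ)×λ^k/k!
= e^(-4.3) × 4.3^2 / 2!
≈ 0.01356855901 × 18.49 / 2 ≈ 0.125441

P(X=2) ≈ 0.125441 ≈ 12.54%


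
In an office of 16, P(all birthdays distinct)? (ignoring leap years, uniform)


P(all different) = Π(365-i)/365 for i=0..15
= (365/365)×(364/365)×...×(350/365)
= 0.716396

P ≈ 0.7164 ≈ 71.64%


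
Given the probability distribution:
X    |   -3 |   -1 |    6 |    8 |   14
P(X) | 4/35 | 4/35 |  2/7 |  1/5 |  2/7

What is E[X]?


E[X] = Σ x·P(X=x)
= (-3)×(4/35) + (-1)×(4/35) + (6)×(2/7) + (8)×(1/5) + (14)×(2/7)
= 48/7

E[X] = 48/7


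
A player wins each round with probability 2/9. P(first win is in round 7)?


Geometric: P(X=7) = (1-p)^(k-1)×p = (7/9)^6×2/9 = 235298/4782969

P(X=7) = 235298/4782969 ≈ 4.92%


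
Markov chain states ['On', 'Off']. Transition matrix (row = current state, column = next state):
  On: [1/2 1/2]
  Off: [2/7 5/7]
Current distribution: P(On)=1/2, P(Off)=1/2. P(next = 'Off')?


P(next=Off) = Σᵢ P(now=i)×P(i→Off)
= 1/2×1/2 + 1/2×5/7
= 1/4 + 5/14 = 17/28

P = 17/28 ≈ 0.6071


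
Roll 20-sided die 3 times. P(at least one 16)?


P(no 16)^3 = (19/20)^3 = 6859/8000
P(≥1) = 1 - 6859/8000 = 1141/8000

P = 1141/8000 ≈ 14.26%


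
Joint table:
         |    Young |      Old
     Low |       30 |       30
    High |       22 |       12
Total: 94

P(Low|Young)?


P(Low|Young) = 30/(30+22) = 30/52 = 15/26

P = 15/26 ≈ 57.69%


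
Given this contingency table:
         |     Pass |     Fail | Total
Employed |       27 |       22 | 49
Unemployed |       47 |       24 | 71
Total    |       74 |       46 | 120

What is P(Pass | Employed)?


P(Pass | Employed) = 27/(27+22) = 27/49

P(Pass|Employed) = 27/49 ≈ 55.10%


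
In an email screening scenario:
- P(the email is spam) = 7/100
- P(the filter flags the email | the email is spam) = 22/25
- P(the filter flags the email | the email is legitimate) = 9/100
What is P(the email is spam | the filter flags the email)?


Using Bayes' theorem:
P(A|B) = P(B|A)·P(A) / P(B)

P(the filter flags the email) = 22/25 × 7/100 + 9/100 × 93/100
= 77/1250 + 837/10000 = 1453/10000

P(the email is spam|the filter flags the email) = (77/1250) / (1453/10000) = 616/1453

P(the email is spam|the filter flags the email) = 616/1453 ≈ 42.40%


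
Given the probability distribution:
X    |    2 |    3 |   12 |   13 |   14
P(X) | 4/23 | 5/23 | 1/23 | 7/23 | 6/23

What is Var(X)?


E[X] = 210/23
E[X²] = 2564/23
Var(X) = E[X²] - (E[X])² = 2564/23 - 44100/529 = 14872/529

Var(X) = 14872/529 ≈ 28.1134


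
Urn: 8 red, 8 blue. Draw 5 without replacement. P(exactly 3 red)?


Hypergeometric: C(8,3)×C(8,2)/C(16,5)
= 56×28/4368 = 14/39

P(X=3) = 14/39 ≈ 35.90%


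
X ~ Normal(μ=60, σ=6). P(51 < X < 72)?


z₁=(51-60)/6=-1.5, z₂=(72-60)/6=2.0
P = Φ(2.0) - Φ(-1.5) = 0.977250 - 0.066807 = 0.910443 ≈ 0.9104

P(51 < X < 72) ≈ 0.9104


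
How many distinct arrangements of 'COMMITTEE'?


Letters: 9, freq: {'C': 1, 'O': 1, 'M': 2, 'I': 1, 'T': 2, 'E': 2}
9!/(1!×1!×2!×1!×2!×2!) = 362880/8 = 45360

45360


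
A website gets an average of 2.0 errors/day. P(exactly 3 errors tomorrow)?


Poisson(λ=2.0): P(X=3) = e^(-λ)×λ^k/k!
= e^(-2.0) × 2.0^3 / 3!
≈ 0.1353352832 × 8 / 6 ≈ 0.180447

P(X=3) ≈ 0.180447 ≈ 18.04%


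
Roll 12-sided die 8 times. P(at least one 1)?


P(no 1)^8 = (11/12)^8 = 214358881/429981696
P(≥1) = 1 - 214358881/429981696 = 215622815/429981696

P = 215622815/429981696 ≈ 50.15%


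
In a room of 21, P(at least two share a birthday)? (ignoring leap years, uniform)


P(all different) = Π(365-i)/365 for i=0..20
= 0.556312
P(match) = 1 - 0.556312 = 0.443688

P ≈ 0.4437 ≈ 44.37%


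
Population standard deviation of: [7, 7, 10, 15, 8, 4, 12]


Mean = 63/7 = 9
  (7-9)²=4
  (7-9)²=4
  (10-9)²=1
  (15-9)²=36
  (8-9)²=1
  (4-9)²=25
  (12-9)²=9
Σ(x-μ)² = 80
σ² = 80/7

σ = √(80/7) ≈ 3.3806


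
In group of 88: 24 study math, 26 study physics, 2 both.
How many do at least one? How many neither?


|A∪B| = 24+26-2 = 48
Neither = 88-48 = 40

At least one: 48; Neither: 40


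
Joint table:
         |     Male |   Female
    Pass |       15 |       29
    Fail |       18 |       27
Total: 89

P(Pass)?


P(Pass) = (15+29)/89 = 44/89

P(Pass) = 44/89 ≈ 49.44%


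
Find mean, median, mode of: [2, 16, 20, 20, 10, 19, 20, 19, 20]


Sorted: [2, 10, 16, 19, 19, 20, 20, 20, 20]
Mean = 146/9
Median = 19
Freq: {2: 1, 16: 1, 20: 4, 10: 1, 19: 2}
Mode: [20]

Mean=146/9, Median=19, Mode=20


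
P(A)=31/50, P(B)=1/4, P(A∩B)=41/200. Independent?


P(A)×P(B) = 31/200
P(A∩B) = 41/200
Not equal → NOT independent

No, not independent


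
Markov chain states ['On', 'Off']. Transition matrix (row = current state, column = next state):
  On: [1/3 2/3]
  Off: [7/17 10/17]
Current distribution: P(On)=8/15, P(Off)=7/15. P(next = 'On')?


P(next=On) = Σᵢ P(now=i)×P(i→On)
= 8/15×1/3 + 7/15×7/17
= 8/45 + 49/255 = 283/765

P = 283/765 ≈ 0.3699


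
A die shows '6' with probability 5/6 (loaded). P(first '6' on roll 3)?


Geometric: P(X=3) = (1-p)^(k-1)×p = (1/6)^2×5/6 = 5/216

P(X=3) = 5/216 ≈ 2.31%


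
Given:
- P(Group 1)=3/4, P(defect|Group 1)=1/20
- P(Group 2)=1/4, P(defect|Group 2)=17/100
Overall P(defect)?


P(B) = Σ P(B|Aᵢ)×P(Aᵢ)
  1/20×3/4 = 3/80
  17/100×1/4 = 17/400
Sum = 2/25

P(defect) = 2/25 ≈ 8.00%


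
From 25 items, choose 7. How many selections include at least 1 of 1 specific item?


Complement: C(25,7) - C(24,7) = 480700 - 346104 = 134596

134596


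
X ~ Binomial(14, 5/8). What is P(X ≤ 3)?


P(X ≤ 3) = Σ P(X=i) for i=0..3
P(X=0) = 4782969/4398046511104
P(X=1) = 55801305/2199023255552
P(X=2) = 1209028275/4398046511104
P(X=3) = 2015047125/1099511627776
Sum = 4692801177/2199023255552

P(X ≤ 3) = 4692801177/2199023255552 ≈ 0.21%


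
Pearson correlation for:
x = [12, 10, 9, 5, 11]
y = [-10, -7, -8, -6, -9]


n=5, Σx=47, Σy=-40, Σxy=-391, Σx²=471, Σy²=330
r = (5×(-391) - 47×(-40))/√((5×471 - 47²)(5×330 - (-40)²))
= -75/√(146×50) = -75/√7300 ≈ -75/85.4400 ≈ -0.8778

r ≈ -0.8778


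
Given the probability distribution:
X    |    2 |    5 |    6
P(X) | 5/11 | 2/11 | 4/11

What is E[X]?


E[X] = Σ x·P(X=x)
= (2)×(5/11) + (5)×(2/11) + (6)×(4/11)
= 4

E[X] = 4


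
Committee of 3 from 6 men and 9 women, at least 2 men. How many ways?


Count by #men:
  2M,1W: C(6,2)×C(9,1)=135
  3M,0W: C(6,3)×C(9,0)=20
Total = 155

155


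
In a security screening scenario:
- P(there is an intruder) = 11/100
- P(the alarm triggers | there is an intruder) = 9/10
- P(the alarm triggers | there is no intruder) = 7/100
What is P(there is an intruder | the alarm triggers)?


Using Bayes' theorem:
P(A|B) = P(B|A)·P(A) / P(B)

P(the alarm triggers) = 9/10 × 11/100 + 7/100 × 89/100
= 99/1000 + 623/10000 = 1613/10000

P(there is an intruder|the alarm triggers) = (99/1000) / (1613/10000) = 990/1613

P(there is an intruder|the alarm triggers) = 990/1613 ≈ 61.38%


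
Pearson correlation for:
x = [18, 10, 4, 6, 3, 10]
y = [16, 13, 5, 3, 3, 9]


n=6, Σx=51, Σy=49, Σxy=555, Σx²=585, Σy²=549
r = (6×555 - 51×49)/√((6×585 - 51²)(6×549 - 49²))
= 831/√(909×893) = 831/√811737 ≈ 831/900.9645 ≈ 0.9223

r ≈ 0.9223


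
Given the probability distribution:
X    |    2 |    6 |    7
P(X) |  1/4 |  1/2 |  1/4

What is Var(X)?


E[X] = 21/4
E[X²] = 125/4
Var(X) = E[X²] - (E[X])² = 125/4 - 441/16 = 59/16

Var(X) = 59/16 ≈ 3.6875


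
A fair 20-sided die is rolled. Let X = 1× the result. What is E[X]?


E[die] = (1+20)/2 = 21/2
E[X] = 1 × 21/2 = 21/2

E[X] = 21/2


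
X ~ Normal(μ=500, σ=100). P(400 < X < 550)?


z₁=(400-500)/100=-1.0, z₂=(550-500)/100=0.5
P = Φ(0.5) - Φ(-1.0) = 0.691462 - 0.158655 = 0.532807 ≈ 0.5328

P(400 < X < 550) ≈ 0.5328


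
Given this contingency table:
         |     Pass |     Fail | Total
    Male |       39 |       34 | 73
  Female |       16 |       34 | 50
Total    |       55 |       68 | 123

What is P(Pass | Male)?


P(Pass | Male) = 39/(39+34) = 39/73

P(Pass|Male) = 39/73 ≈ 53.42%


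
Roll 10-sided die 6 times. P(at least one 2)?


P(no 2)^6 = (9/10)^6 = 531441/1000000
P(≥1) = 1 - 531441/1000000 = 468559/1000000

P = 468559/1000000 ≈ 46.86%


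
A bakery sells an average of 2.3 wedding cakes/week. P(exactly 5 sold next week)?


Poisson(λ=2.3): P(X=5) = e^(-λ)×λ^k/k!
= e^(-2.3) × 2.3^5 / 5!
≈ 0.1002588437 × 64.36343 / 120 ≈ 0.053775

P(X=5) ≈ 0.053775 ≈ 5.38%


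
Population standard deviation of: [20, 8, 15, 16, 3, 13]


Mean = 75/6 = 25/2
  (20-25/2)²=225/4
  (8-25/2)²=81/4
  (15-25/2)²=25/4
  (16-25/2)²=49/4
  (3-25/2)²=361/4
  (13-25/2)²=1/4
Σ(x-μ)² = 371/2
σ² = (371/2)/6 = 371/12

σ = √(371/12) ≈ 5.5603


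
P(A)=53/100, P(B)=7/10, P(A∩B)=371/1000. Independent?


P(A)×P(B) = 371/1000
P(A∩B) = 371/1000
Equal ✓ → Independent

Yes, independent


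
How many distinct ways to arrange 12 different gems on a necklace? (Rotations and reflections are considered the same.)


Free circular arrangements: rotations and reflections both identified.
(n-1)!/2 = 11!/2 = 39916800/2 = 19958400

19958400


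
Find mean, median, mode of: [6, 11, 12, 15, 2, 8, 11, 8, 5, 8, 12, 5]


Sorted: [2, 5, 5, 6, 8, 8, 8, 11, 11, 12, 12, 15]
Mean = 103/12
Median = 8
Freq: {6: 1, 11: 2, 12: 2, 15: 1, 2: 1, 8: 3, 5: 2}
Mode: [8]

Mean=103/12, Median=8, Mode=8


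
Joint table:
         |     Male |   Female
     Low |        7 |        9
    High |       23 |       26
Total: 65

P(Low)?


P(Low) = (7+9)/65 = 16/65

P(Low) = 16/65 ≈ 24.62%


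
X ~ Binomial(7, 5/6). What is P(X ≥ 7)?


P(X ≥ 7) = Σ P(X=i) for i=7..7
P(X=7) = 78125/279936
Sum = 78125/279936

P(X ≥ 7) = 78125/279936 ≈ 27.91%


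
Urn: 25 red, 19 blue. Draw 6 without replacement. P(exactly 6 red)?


Hypergeometric: C(25,6)×C(19,0)/C(44,6)
= 177100×1/7059052 = 575/22919

P(X=6) = 575/22919 ≈ 2.51%


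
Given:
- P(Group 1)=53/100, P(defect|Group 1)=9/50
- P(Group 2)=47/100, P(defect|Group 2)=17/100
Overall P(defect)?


P(B) = Σ P(B|Aᵢ)×P(Aᵢ)
  9/50×53/100 = 477/5000
  17/100×47/100 = 799/10000
Sum = 1753/10000

P(defect) = 1753/10000 ≈ 17.53%


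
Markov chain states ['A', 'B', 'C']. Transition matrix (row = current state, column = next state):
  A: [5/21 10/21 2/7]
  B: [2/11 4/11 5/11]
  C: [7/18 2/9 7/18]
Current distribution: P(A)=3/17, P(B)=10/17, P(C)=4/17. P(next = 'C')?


P(next=C) = Σᵢ P(now=i)×P(i→C)
= 3/17×2/7 + 10/17×5/11 + 4/17×7/18
= 6/119 + 50/187 + 14/153 = 4822/11781

P = 4822/11781 ≈ 0.4093


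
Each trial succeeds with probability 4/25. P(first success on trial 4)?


Geometric: P(X=4) = (1-p)^(k-1)×p = (21/25)^3×4/25 = 37044/390625

P(X=4) = 37044/390625 ≈ 9.48%


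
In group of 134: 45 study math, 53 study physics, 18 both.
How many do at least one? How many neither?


|A∪B| = 45+53-18 = 80
Neither = 134-80 = 54

At least one: 80; Neither: 54


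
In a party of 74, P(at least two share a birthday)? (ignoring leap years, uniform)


P(all different) = Π(365-i)/365 for i=0..73
= 0.000351
P(match) = 1 - 0.000351 = 0.999649

P ≈ 0.9996 ≈ 99.96%


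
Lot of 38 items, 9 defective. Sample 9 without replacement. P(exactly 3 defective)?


Hypergeometric: C(9,3)×C(29,6)/C(38,9)
= 84×475020/163011640 = 997542/4075291

P(X=3) = 997542/4075291 ≈ 24.48%


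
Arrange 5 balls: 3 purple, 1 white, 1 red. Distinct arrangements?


5!/(3!×1!×1!) = 20

20


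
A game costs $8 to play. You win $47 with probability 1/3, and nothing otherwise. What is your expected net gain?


E[gain] = (47-8)×1/3 + (-8)×2/3
= 13 - 16/3 = 23/3

Expected net gain = $23/3 ≈ $7.67


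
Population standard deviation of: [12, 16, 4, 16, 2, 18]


Mean = 68/6 = 34/3
  (12-34/3)²=4/9
  (16-34/3)²=196/9
  (4-34/3)²=484/9
  (16-34/3)²=196/9
  (2-34/3)²=784/9
  (18-34/3)²=400/9
Σ(x-μ)² = 688/3
σ² = (688/3)/6 = 344/9

σ = √(344/9) ≈ 6.1824


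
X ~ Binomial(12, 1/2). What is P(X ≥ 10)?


P(X ≥ 10) = Σ P(X=i) for i=10..12
P(X=10) = 33/2048
P(X=11) = 3/1024
P(X=12) = 1/4096
Sum = 79/4096

P(X ≥ 10) = 79/4096 ≈ 1.93%


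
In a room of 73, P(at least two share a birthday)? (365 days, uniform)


P(all different) = Π(365-i)/365 for i=0..72
= 0.000439
P(match) = 1 - 0.000439 = 0.999561

P ≈ 0.9996 ≈ 99.96%


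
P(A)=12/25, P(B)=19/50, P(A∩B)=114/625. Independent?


P(A)×P(B) = 114/625
P(A∩B) = 114/625
Equal ✓ → Independent

Yes, independent


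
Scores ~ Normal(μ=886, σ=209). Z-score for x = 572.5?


z = (x - μ)/σ = (572.5 - 886)/209 = -1.5

z = -1.5


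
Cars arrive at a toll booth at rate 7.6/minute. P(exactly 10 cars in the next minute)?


Poisson(λ=7.6): P(X=10) = e^(-λ)×λ^k/k!
= e^(-7.6) × 7.6^10 / 10!
≈ 0.0005004514334 × 642888893.234 / 3628800 ≈ 0.088661

P(X=10) ≈ 0.088661 ≈ 8.87%


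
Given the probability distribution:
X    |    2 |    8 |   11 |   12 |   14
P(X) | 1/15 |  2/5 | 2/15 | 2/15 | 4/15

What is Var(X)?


E[X] = 152/15
E[X²] = 1702/15
Var(X) = E[X²] - (E[X])² = 1702/15 - 23104/225 = 2426/225

Var(X) = 2426/225 ≈ 10.7822


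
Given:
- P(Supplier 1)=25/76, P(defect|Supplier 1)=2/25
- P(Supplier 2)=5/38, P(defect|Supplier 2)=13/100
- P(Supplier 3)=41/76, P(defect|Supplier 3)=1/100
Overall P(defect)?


P(B) = Σ P(B|Aᵢ)×P(Aᵢ)
  2/25×25/76 = 1/38
  13/100×5/38 = 13/760
  1/100×41/76 = 41/7600
Sum = 371/7600

P(defect) = 371/7600 ≈ 4.88%


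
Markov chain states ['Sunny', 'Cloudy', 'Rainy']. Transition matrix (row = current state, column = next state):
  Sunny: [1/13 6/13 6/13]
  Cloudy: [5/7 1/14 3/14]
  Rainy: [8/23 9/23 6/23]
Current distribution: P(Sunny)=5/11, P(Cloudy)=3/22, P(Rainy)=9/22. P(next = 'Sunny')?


P(next=Sunny) = Σᵢ P(now=i)×P(i→Sunny)
= 5/11×1/13 + 3/22×5/7 + 9/22×8/23
= 5/143 + 15/154 + 36/253 = 12647/46046

P = 12647/46046 ≈ 0.2747


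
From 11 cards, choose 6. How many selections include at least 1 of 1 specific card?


Complement: C(11,6) - C(10,6) = 462 - 210 = 252

252


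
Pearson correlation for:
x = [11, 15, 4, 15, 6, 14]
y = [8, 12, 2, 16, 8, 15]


n=6, Σx=65, Σy=61, Σxy=774, Σx²=819, Σy²=757
r = (6×774 - 65×61)/√((6×819 - 65²)(6×757 - 61²))
= 679/√(689×821) = 679/√565669 ≈ 679/752.1097 ≈ 0.9028

r ≈ 0.9028


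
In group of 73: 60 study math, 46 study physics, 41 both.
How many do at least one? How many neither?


|A∪B| = 60+46-41 = 65
Neither = 73-65 = 8

At least one: 65; Neither: 8


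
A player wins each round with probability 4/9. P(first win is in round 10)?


Geometric: P(X=10) = (1-p)^(k-1)×p = (5/9)^9×4/9 = 7812500/3486784401

P(X=10) = 7812500/3486784401 ≈ 0.22%


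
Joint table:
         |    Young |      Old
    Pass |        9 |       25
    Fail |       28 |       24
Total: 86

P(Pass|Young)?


P(Pass|Young) = 9/(9+28) = 9/37

P = 9/37 ≈ 24.32%


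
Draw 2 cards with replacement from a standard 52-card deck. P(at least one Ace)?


P(not a Ace) = 48/52 = 12/13
P(none in 2 draws) = (12/13)^2 = 144/169
P(≥1 Ace) = 1 - 144/169 = 25/169

P = 25/169 ≈ 14.79%


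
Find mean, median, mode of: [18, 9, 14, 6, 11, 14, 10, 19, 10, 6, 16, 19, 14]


Sorted: [6, 6, 9, 10, 10, 11, 14, 14, 14, 16, 18, 19, 19]
Mean = 166/13
Median = 14
Freq: {18: 1, 9: 1, 14: 3, 6: 2, 11: 1, 10: 2, 19: 2, 16: 1}
Mode: [14]

Mean=166/13, Median=14, Mode=14


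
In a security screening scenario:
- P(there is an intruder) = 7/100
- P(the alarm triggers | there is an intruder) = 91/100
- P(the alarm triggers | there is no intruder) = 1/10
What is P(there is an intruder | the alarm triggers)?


Using Bayes' theorem:
P(A|B) = P(B|A)·P(A) / P(B)

P(the alarm triggers) = 91/100 × 7/100 + 1/10 × 93/100
= 637/10000 + 93/1000 = 1567/10000

P(there is an intruder|the alarm triggers) = (637/10000) / (1567/10000) = 637/1567

P(there is an intruder|the alarm triggers) = 637/1567 ≈ 40.65%


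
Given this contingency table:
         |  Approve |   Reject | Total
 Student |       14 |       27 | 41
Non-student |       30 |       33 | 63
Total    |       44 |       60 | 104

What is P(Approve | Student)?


P(Approve | Student) = 14/(14+27) = 14/41

P(Approve|Student) = 14/41 ≈ 34.15%


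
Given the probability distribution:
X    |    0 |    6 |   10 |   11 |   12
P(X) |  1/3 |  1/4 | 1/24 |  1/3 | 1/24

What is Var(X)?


E[X] = 73/12
E[X²] = 119/2
Var(X) = E[X²] - (E[X])² = 119/2 - 5329/144 = 3239/144

Var(X) = 3239/144 ≈ 22.4931


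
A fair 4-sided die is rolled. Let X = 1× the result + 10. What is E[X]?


E[die] = (1+4)/2 = 5/2
E[X] = 1×5/2 + 10 = 25/2

E[X] = 25/2


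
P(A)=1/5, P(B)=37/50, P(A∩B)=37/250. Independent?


P(A)×P(B) = 37/250
P(A∩B) = 37/250
Equal ✓ → Independent

Yes, independent


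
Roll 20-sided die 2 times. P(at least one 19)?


P(no 19)^2 = (19/20)^2 = 361/400
P(≥1) = 1 - 361/400 = 39/400

P = 39/400 ≈ 9.75%


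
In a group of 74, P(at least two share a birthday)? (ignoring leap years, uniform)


P(all different) = Π(365-i)/365 for i=0..73
= 0.000351
P(match) = 1 - 0.000351 = 0.999649

P ≈ 0.9996 ≈ 99.96%


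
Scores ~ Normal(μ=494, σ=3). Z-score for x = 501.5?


z = (x - μ)/σ = (501.5 - 494)/3 = 2.5

z = 2.5


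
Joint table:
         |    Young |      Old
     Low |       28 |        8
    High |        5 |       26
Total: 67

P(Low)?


P(Low) = (28+8)/67 = 36/67

P(Low) = 36/67 ≈ 53.73%


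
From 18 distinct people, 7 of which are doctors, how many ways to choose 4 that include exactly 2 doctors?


Choose 2 of the 7 doctors and 2 of the other 11 people:
C(7,2)×C(11,2) = 21×55 = 1155

1155


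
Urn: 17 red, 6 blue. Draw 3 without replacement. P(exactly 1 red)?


Hypergeometric: C(17,1)×C(6,2)/C(23,3)
= 17×15/1771 = 255/1771

P(X=1) = 255/1771 ≈ 14.40%


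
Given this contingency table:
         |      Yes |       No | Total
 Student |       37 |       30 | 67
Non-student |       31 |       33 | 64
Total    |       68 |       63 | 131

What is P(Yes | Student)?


P(Yes | Student) = 37/(37+30) = 37/67

P(Yes|Student) = 37/67 ≈ 55.22%


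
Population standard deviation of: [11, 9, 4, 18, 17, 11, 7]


Mean = 77/7 = 11
  (11-11)²=0
  (9-11)²=4
  (4-11)²=49
  (18-11)²=49
  (17-11)²=36
  (11-11)²=0
  (7-11)²=16
Σ(x-μ)² = 154
σ² = 154/7 = 22

σ = √(22) ≈ 4.6904


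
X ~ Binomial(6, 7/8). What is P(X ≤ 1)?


P(X ≤ 1) = Σ P(X=i) for i=0..1
P(X=0) = 1/262144
P(X=1) = 21/131072
Sum = 43/262144

P(X ≤ 1) = 43/262144 ≈ 0.02%


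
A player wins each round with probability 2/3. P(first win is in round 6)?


Geometric: P(X=6) = (1-p)^(k-1)×p = (1/3)^5×2/3 = 2/729

P(X=6) = 2/729 ≈ 0.27%


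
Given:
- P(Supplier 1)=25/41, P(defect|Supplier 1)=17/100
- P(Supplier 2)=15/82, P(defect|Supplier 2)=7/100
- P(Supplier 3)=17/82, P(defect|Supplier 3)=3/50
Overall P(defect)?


P(B) = Σ P(B|Aᵢ)×P(Aᵢ)
  17/100×25/41 = 17/164
  7/100×15/82 = 21/1640
  3/50×17/82 = 51/4100
Sum = 1057/8200

P(defect) = 1057/8200 ≈ 12.89%


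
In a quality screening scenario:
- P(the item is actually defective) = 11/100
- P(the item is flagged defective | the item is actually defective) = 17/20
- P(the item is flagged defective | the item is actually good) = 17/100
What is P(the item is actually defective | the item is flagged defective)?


Using Bayes' theorem:
P(A|B) = P(B|A)·P(A) / P(B)

P(the item is flagged defective) = 17/20 × 11/100 + 17/100 × 89/100
= 187/2000 + 1513/10000 = 153/625

P(the item is actually defective|the item is flagged defective) = (187/2000) / (153/625) = 55/144

P(the item is actually defective|the item is flagged defective) = 55/144 ≈ 38.19%


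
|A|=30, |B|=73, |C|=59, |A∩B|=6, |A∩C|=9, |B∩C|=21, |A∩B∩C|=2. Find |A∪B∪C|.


|A∪B∪C| = 30+73+59-6-9-21+2 = 128

|A∪B∪C| = 128


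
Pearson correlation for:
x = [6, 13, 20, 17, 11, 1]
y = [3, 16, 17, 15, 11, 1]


n=6, Σx=68, Σy=63, Σxy=943, Σx²=1016, Σy²=901
r = (6×943 - 68×63)/√((6×1016 - 68²)(6×901 - 63²))
= 1374/√(1472×1437) = 1374/√2115264 ≈ 1374/1454.3947 ≈ 0.9447

r ≈ 0.9447


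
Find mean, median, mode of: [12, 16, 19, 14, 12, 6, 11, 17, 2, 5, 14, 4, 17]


Sorted: [2, 4, 5, 6, 11, 12, 12, 14, 14, 16, 17, 17, 19]
Mean = 149/13
Median = 12
Freq: {12: 2, 16: 1, 19: 1, 14: 2, 6: 1, 11: 1, 17: 2, 2: 1, 5: 1, 4: 1}
Mode: [12, 14, 17]

Mean=149/13, Median=12, Mode=[12, 14, 17]


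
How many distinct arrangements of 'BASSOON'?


Letters: 7, freq: {'B': 1, 'A': 1, 'S': 2, 'O': 2, 'N': 1}
7!/(1!×1!×2!×2!×1!) = 5040/4 = 1260

1260


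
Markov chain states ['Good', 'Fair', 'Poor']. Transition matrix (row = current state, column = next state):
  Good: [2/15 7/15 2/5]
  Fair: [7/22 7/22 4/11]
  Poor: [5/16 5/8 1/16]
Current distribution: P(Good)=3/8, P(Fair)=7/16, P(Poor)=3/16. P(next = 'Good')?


P(next=Good) = Σᵢ P(now=i)×P(i→Good)
= 3/8×2/15 + 7/16×7/22 + 3/16×5/16
= 1/20 + 49/352 + 15/256 = 3489/14080

P = 3489/14080 ≈ 0.2478


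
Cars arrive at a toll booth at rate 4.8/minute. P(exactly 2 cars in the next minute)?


Poisson(λ=4.8): P(X=2) = e^(-λ)×λ^k/k!
= e^(-4.8) × 4.8^2 / 2!
≈ 0.008229747049 × 23.04 / 2 ≈ 0.094807

P(X=2) ≈ 0.094807 ≈ 9.48%


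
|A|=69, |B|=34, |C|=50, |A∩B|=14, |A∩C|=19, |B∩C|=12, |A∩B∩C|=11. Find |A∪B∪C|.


|A∪B∪C| = 69+34+50-14-19-12+11 = 119

|A∪B∪C| = 119


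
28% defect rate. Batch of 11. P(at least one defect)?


P(all good) = (18/25)^11 = 64268410079232/2384185791015625
P(≥1 defect) = 2319917380936393/2384185791015625

P = 2319917380936393/2384185791015625 ≈ 97.30%


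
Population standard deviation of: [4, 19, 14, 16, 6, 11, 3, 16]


Mean = 89/8
  (4-89/8)²=3249/64
  (19-89/8)²=3969/64
  (14-89/8)²=529/64
  (16-89/8)²=1521/64
  (6-89/8)²=1681/64
  (11-89/8)²=1/64
  (3-89/8)²=4225/64
  (16-89/8)²=1521/64
Σ(x-μ)² = 2087/8
σ² = (2087/8)/8 = 2087/64

σ = √(2087/64) ≈ 5.7105


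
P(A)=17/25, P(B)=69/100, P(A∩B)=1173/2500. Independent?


P(A)×P(B) = 1173/2500
P(A∩B) = 1173/2500
Equal ✓ → Independent

Yes, independent


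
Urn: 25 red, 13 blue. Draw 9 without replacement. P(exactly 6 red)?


Hypergeometric: C(25,6)×C(13,3)/C(38,9)
= 177100×286/163011640 = 115115/370481

P(X=6) = 115115/370481 ≈ 31.07%


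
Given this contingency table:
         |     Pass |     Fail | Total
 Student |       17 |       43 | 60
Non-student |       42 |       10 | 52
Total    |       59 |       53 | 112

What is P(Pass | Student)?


P(Pass | Student) = 17/(17+43) = 17/60

P(Pass|Student) = 17/60 ≈ 28.33%


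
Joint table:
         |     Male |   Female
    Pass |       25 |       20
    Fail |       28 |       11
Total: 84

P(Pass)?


P(Pass) = (25+20)/84 = 45/84 = 15/28

P(Pass) = 15/28 ≈ 53.57%


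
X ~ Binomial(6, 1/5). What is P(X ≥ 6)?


P(X ≥ 6) = Σ P(X=i) for i=6..6
P(X=6) = 1/15625
Sum = 1/15625

P(X ≥ 6) = 1/15625 ≈ 0.01%


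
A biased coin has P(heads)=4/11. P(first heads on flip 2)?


Geometric: P(X=2) = (1-p)^(k-1)×p = (7/11)^1×4/11 = 28/121

P(X=2) = 28/121 ≈ 23.14%


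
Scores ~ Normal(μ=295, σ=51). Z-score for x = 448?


z = (x - μ)/σ = (448 - 295)/51 = 3.0

z = 3.0


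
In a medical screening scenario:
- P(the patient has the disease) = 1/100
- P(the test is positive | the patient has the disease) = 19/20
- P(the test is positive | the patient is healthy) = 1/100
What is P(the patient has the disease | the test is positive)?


Using Bayes' theorem:
P(A|B) = P(B|A)·P(A) / P(B)

P(the test is positive) = 19/20 × 1/100 + 1/100 × 99/100
= 19/2000 + 99/10000 = 97/5000

P(the patient has the disease|the test is positive) = (19/2000) / (97/5000) = 95/194

P(the patient has the disease|the test is positive) = 95/194 ≈ 48.97%


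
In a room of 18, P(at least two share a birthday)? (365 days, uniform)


P(all different) = Π(365-i)/365 for i=0..17
= 0.653089
P(match) = 1 - 0.653089 = 0.346911

P ≈ 0.3469 ≈ 34.69%


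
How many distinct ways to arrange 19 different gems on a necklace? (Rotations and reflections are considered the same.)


Free circular arrangements: rotations and reflections both identified.
(n-1)!/2 = 18!/2 = 6402373705728000/2 = 3201186852864000

3201186852864000


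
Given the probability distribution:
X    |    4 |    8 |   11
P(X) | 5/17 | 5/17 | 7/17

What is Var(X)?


E[X] = 137/17
E[X²] = 1247/17
Var(X) = E[X²] - (E[X])² = 1247/17 - 18769/289 = 2430/289

Var(X) = 2430/289 ≈ 8.4083


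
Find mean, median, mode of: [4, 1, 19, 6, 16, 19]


Sorted: [1, 4, 6, 16, 19, 19]
Mean = 65/6
Median = 11
Freq: {4: 1, 1: 1, 19: 2, 6: 1, 16: 1}
Mode: [19]

Mean=65/6, Median=11, Mode=19


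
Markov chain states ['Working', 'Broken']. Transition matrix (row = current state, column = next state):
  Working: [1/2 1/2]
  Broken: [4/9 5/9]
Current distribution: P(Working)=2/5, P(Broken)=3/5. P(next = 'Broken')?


P(next=Broken) = Σᵢ P(now=i)×P(i→Broken)
= 2/5×1/2 + 3/5×5/9
= 1/5 + 1/3 = 8/15

P = 8/15 ≈ 0.5333


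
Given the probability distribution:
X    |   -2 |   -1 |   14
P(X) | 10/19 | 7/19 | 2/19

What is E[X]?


E[X] = Σ x·P(X=x)
= (-2)×(10/19) + (-1)×(7/19) + (14)×(2/19)
= 1/19

E[X] = 1/19


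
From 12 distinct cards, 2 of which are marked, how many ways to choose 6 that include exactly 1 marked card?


Choose 1 of the 2 marked cards and 5 of the other 10 cards:
C(2,1)×C(10,5) = 2×252 = 504

504


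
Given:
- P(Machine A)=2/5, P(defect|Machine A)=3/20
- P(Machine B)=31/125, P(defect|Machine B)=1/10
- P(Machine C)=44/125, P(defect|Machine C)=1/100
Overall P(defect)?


P(B) = Σ P(B|Aᵢ)×P(Aᵢ)
  3/20×2/5 = 3/50
  1/10×31/125 = 31/1250
  1/100×44/125 = 11/3125
Sum = 276/3125

P(defect) = 276/3125 ≈ 8.83%


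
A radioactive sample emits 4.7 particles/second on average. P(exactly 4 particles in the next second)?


Poisson(λ=4.7): P(X=4) = e^(-λ)×λ^k/k!
= e^(-4.7) × 4.7^4 / 4!
≈ 0.009095277102 × 487.9681 / 24 ≈ 0.184925

P(X=4) ≈ 0.184925 ≈ 18.49%


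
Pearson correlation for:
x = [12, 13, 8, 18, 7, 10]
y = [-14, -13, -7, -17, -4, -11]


n=6, Σx=68, Σy=-66, Σxy=-837, Σx²=850, Σy²=840
r = (6×(-837) - 68×(-66))/√((6×850 - 68²)(6×840 - (-66)²))
= -534/√(476×684) = -534/√325584 ≈ -534/570.5997 ≈ -0.9359

r ≈ -0.9359


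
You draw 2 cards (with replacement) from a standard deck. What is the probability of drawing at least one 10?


P(not a 10) = 48/52 = 12/13
P(none in 2 draws) = (12/13)^2 = 144/169
P(≥1 10) = 1 - 144/169 = 25/169

P = 25/169 ≈ 14.79%


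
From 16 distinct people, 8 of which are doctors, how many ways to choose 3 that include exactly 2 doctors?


Choose 2 of the 8 doctors and 1 of the other 8 people:
C(8,2)×C(8,1) = 28×8 = 224

224


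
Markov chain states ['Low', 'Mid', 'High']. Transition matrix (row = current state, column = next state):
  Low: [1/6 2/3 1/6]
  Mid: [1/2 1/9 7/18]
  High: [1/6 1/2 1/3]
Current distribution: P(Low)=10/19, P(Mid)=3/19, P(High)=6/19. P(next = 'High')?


P(next=High) = Σᵢ P(now=i)×P(i→High)
= 10/19×1/6 + 3/19×7/18 + 6/19×1/3
= 5/57 + 7/114 + 2/19 = 29/114

P = 29/114 ≈ 0.2544


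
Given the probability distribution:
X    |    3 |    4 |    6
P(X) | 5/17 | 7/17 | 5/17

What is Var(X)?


E[X] = 73/17
E[X²] = 337/17
Var(X) = E[X²] - (E[X])² = 337/17 - 5329/289 = 400/289

Var(X) = 400/289 ≈ 1.3841


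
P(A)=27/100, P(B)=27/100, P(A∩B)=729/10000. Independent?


P(A)×P(B) = 729/10000
P(A∩B) = 729/10000
Equal ✓ → Independent

Yes, independent


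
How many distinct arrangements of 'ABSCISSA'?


Letters: 8, freq: {'A': 2, 'B': 1, 'S': 3, 'C': 1, 'I': 1}
8!/(2!×1!×3!×1!×1!) = 40320/12 = 3360

3360


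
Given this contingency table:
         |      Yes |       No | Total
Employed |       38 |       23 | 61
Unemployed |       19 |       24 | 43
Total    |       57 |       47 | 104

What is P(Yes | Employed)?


P(Yes | Employed) = 38/(38+23) = 38/61

P(Yes|Employed) = 38/61 ≈ 62.30%


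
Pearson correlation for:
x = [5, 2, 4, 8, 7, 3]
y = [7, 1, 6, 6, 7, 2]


n=6, Σx=29, Σy=29, Σxy=164, Σx²=167, Σy²=175
r = (6×164 - 29×29)/√((6×167 - 29²)(6×175 - 29²))
= 143/√(161×209) = 143/√33649 ≈ 143/183.4366 ≈ 0.7796

r ≈ 0.7796


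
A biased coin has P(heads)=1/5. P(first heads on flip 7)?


Geometric: P(X=7) = (1-p)^(k-1)×p = (4/5)^6×1/5 = 4096/78125

P(X=7) = 4096/78125 ≈ 5.24%


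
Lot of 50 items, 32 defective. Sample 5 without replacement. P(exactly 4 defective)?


Hypergeometric: C(32,4)×C(18,1)/C(50,5)
= 35960×18/2118760 = 16182/52969

P(X=4) = 16182/52969 ≈ 30.55%


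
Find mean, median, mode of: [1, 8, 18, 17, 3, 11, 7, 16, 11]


Sorted: [1, 3, 7, 8, 11, 11, 16, 17, 18]
Mean = 92/9
Median = 11
Freq: {1: 1, 8: 1, 18: 1, 17: 1, 3: 1, 11: 2, 7: 1, 16: 1}
Mode: [11]

Mean=92/9, Median=11, Mode=11


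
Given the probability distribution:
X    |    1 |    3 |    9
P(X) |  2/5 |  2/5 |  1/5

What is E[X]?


E[X] = Σ x·P(X=x)
= (1)×(2/5) + (3)×(2/5) + (9)×(1/5)
= 17/5

E[X] = 17/5


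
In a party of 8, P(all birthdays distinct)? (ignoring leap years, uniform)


P(all different) = Π(365-i)/365 for i=0..7
= (365/365)×(364/365)×...×(358/365)
= 0.925665

P ≈ 0.9257 ≈ 92.57%


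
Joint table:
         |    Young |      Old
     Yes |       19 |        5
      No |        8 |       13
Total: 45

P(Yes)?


P(Yes) = (19+5)/45 = 24/45 = 8/15

P(Yes) = 8/15 ≈ 53.33%


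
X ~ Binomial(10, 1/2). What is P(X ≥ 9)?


P(X ≥ 9) = Σ P(X=i) for i=9..10
P(X=9) = 5/512
P(X=10) = 1/1024
Sum = 11/1024

P(X ≥ 9) = 11/1024 ≈ 1.07%


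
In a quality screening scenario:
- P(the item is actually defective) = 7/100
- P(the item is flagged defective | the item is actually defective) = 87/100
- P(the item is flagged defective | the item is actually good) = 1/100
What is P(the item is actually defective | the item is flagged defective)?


Using Bayes' theorem:
P(A|B) = P(B|A)·P(A) / P(B)

P(the item is flagged defective) = 87/100 × 7/100 + 1/100 × 93/100
= 609/10000 + 93/10000 = 351/5000

P(the item is actually defective|the item is flagged defective) = (609/10000) / (351/5000) = 203/234

P(the item is actually defective|the item is flagged defective) = 203/234 ≈ 86.75%


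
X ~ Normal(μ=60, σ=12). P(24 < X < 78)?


z₁=(24-60)/12=-3.0, z₂=(78-60)/12=1.5
P = Φ(1.5) - Φ(-3.0) = 0.933193 - 0.001350 = 0.931843 ≈ 0.9318

P(24 < X < 78) ≈ 0.9318


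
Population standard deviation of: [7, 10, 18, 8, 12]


Mean = 55/5 = 11
  (7-11)²=16
  (10-11)²=1
  (18-11)²=49
  (8-11)²=9
  (12-11)²=1
Σ(x-μ)² = 76
σ² = 76/5

σ = √(76/5) ≈ 3.8987


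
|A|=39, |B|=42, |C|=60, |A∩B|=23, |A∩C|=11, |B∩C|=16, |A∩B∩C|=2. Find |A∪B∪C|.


|A∪B∪C| = 39+42+60-23-11-16+2 = 93

|A∪B∪C| = 93


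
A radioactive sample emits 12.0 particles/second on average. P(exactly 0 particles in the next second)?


Poisson(λ=12.0): P(X=0) = e^(-λ)×λ^k/k!
= e^(-12.0) × 12.0^0 / 0!
≈ 6.144212353e-06 × 1 / 1 ≈ 0.000006

P(X=0) ≈ 0.000006 ≈ 0.00%


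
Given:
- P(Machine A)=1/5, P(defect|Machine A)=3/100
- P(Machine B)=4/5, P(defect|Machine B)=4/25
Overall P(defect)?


P(B) = Σ P(B|Aᵢ)×P(Aᵢ)
  3/100×1/5 = 3/500
  4/25×4/5 = 16/125
Sum = 67/500

P(defect) = 67/500 ≈ 13.40%


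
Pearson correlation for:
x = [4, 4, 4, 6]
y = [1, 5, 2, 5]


n=4, Σx=18, Σy=13, Σxy=62, Σx²=84, Σy²=55
r = (4×62 - 18×13)/√((4×84 - 18²)(4×55 - 13²))
= 14/√(12×51) = 14/√612 ≈ 14/24.7386 ≈ 0.5659

r ≈ 0.5659


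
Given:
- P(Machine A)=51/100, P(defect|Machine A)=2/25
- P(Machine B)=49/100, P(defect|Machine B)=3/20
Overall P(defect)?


P(B) = Σ P(B|Aᵢ)×P(Aᵢ)
  2/25×51/100 = 51/1250
  3/20×49/100 = 147/2000
Sum = 1143/10000

P(defect) = 1143/10000 ≈ 11.43%


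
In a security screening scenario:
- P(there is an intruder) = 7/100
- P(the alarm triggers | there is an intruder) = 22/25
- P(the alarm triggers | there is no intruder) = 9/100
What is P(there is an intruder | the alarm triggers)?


Using Bayes' theorem:
P(A|B) = P(B|A)·P(A) / P(B)

P(the alarm triggers) = 22/25 × 7/100 + 9/100 × 93/100
= 77/1250 + 837/10000 = 1453/10000

P(there is an intruder|the alarm triggers) = (77/1250) / (1453/10000) = 616/1453

P(there is an intruder|the alarm triggers) = 616/1453 ≈ 42.40%


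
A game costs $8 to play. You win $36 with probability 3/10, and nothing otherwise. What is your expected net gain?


E[gain] = (36-8)×3/10 + (-8)×7/10
= 42/5 - 28/5 = 14/5

Expected net gain = $14/5 ≈ $2.80


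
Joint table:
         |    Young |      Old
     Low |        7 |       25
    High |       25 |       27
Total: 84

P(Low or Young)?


P(Low∨Young) = P(Low) + P(Young) - P(Low∧Young)
= (32 + 32 - 7)/84 = 57/84 = 19/28

P = 19/28 ≈ 67.86%


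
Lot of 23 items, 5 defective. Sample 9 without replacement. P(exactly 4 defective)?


Hypergeometric: C(5,4)×C(18,5)/C(23,9)
= 5×8568/817190 = 252/4807

P(X=4) = 252/4807 ≈ 5.24%


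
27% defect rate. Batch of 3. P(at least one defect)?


P(all good) = (73/100)^3 = 389017/1000000
P(≥1 defect) = 610983/1000000

P = 610983/1000000 ≈ 61.10%


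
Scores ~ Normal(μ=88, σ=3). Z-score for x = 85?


z = (x - μ)/σ = (85 - 88)/3 = -1.0

z = -1.0


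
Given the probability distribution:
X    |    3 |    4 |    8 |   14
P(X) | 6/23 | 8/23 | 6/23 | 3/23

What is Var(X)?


E[X] = 140/23
E[X²] = 1154/23
Var(X) = E[X²] - (E[X])² = 1154/23 - 19600/529 = 6942/529

Var(X) = 6942/529 ≈ 13.1229


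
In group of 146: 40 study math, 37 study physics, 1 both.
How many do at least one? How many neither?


|A∪B| = 40+37-1 = 76
Neither = 146-76 = 70

At least one: 76; Neither: 70


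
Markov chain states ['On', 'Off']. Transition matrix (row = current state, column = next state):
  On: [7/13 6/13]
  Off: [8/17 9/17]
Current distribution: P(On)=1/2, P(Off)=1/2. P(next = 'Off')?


P(next=Off) = Σᵢ P(now=i)×P(i→Off)
= 1/2×6/13 + 1/2×9/17
= 3/13 + 9/34 = 219/442

P = 219/442 ≈ 0.4955


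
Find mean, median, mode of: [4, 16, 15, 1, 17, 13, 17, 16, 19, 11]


Sorted: [1, 4, 11, 13, 15, 16, 16, 17, 17, 19]
Mean = 129/10
Median = 31/2
Freq: {4: 1, 16: 2, 15: 1, 1: 1, 17: 2, 13: 1, 19: 1, 11: 1}
Mode: [16, 17]

Mean=129/10, Median=31/2, Mode=[16, 17]


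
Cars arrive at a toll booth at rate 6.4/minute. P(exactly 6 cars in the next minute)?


Poisson(λ=6.4): P(X=6) = e^(-λ)×λ^k/k!
= e^(-6.4) × 6.4^6 / 6!
≈ 0.001661557273 × 68719.476736 / 720 ≈ 0.158585

P(X=6) ≈ 0.158585 ≈ 15.86%


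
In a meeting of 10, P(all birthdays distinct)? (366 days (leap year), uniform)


P(all different) = Π(366-i)/366 for i=0..9
= (366/366)×(365/366)×...×(357/366)
= 0.883355

P ≈ 0.8834 ≈ 88.34%


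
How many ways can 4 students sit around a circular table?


Circular arrangements of 4 distinct objects: fix one position to break rotational symmetry.
(n-1)! = 3! = 6

6


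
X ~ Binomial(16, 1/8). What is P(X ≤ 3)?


P(X ≤ 3) = Σ P(X=i) for i=0..3
P(X=0) = 33232930569601/281474976710656
P(X=1) = 4747561509943/17592186044416
P(X=2) = 10173346092735/35184372088832
P(X=3) = 3391115364245/17592186044416
Sum = 244838529298489/281474976710656

P(X ≤ 3) = 244838529298489/281474976710656 ≈ 86.98%


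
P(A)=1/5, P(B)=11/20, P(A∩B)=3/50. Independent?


P(A)×P(B) = 11/100
P(A∩B) = 3/50
Not equal → NOT independent

No, not independent


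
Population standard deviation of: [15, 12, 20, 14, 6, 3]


Mean = 70/6 = 35/3
  (15-35/3)²=100/9
  (12-35/3)²=1/9
  (20-35/3)²=625/9
  (14-35/3)²=49/9
  (6-35/3)²=289/9
  (3-35/3)²=676/9
Σ(x-μ)² = 580/3
σ² = (580/3)/6 = 290/9

σ = √(290/9) ≈ 5.6765


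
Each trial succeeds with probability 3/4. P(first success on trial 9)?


Geometric: P(X=9) = (1-p)^(k-1)×p = (1/4)^8×3/4 = 3/262144

P(X=9) = 3/262144 ≈ 0.00%


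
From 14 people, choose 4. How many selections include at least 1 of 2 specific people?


Complement: C(14,4) - C(12,4) = 1001 - 495 = 506

506


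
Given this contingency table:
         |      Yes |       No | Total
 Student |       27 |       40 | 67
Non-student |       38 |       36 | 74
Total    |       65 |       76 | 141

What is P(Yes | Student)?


P(Yes | Student) = 27/(27+40) = 27/67

P(Yes|Student) = 27/67 ≈ 40.30%


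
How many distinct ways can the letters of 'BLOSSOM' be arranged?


Letters: 7, freq: {'B': 1, 'L': 1, 'O': 2, 'S': 2, 'M': 1}
7!/(1!×1!×2!×2!×1!) = 5040/4 = 1260

1260


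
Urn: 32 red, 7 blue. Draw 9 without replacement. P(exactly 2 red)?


Hypergeometric: C(32,2)×C(7,7)/C(39,9)
= 496×1/211915132 = 4/1708993

P(X=2) = 4/1708993 ≈ 0.00%


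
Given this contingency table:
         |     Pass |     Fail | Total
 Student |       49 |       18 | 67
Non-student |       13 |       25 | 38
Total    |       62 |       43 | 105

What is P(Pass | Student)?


P(Pass | Student) = 49/(49+18) = 49/67

P(Pass|Student) = 49/67 ≈ 73.13%


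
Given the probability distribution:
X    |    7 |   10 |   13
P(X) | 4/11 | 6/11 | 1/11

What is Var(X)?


E[X] = 101/11
E[X²] = 965/11
Var(X) = E[X²] - (E[X])² = 965/11 - 10201/121 = 414/121

Var(X) = 414/121 ≈ 3.4215


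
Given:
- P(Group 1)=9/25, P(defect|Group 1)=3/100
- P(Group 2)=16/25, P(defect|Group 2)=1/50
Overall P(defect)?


P(B) = Σ P(B|Aᵢ)×P(Aᵢ)
  3/100×9/25 = 27/2500
  1/50×16/25 = 8/625
Sum = 59/2500

P(defect) = 59/2500 ≈ 2.36%


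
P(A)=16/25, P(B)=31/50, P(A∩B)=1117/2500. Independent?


P(A)×P(B) = 248/625
P(A∩B) = 1117/2500
Not equal → NOT independent

No, not independent


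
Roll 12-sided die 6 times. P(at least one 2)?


P(no 2)^6 = (11/12)^6 = 1771561/2985984
P(≥1) = 1 - 1771561/2985984 = 1214423/2985984

P = 1214423/2985984 ≈ 40.67%


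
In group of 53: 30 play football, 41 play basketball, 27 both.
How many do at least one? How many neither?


|A∪B| = 30+41-27 = 44
Neither = 53-44 = 9

At least one: 44; Neither: 9


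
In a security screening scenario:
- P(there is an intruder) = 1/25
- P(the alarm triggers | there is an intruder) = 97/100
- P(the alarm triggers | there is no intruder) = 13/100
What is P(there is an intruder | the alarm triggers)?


Using Bayes' theorem:
P(A|B) = P(B|A)·P(A) / P(B)

P(the alarm triggers) = 97/100 × 1/25 + 13/100 × 24/25
= 97/2500 + 78/625 = 409/2500

P(there is an intruder|the alarm triggers) = (97/2500) / (409/2500) = 97/409

P(there is an intruder|the alarm triggers) = 97/409 ≈ 23.72%
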